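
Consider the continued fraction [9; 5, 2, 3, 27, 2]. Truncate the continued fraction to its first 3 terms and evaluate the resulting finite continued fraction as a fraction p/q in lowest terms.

Compute successive convergents:
a_0 = 9: 9/1
a_1 = 5: 46/5
a_2 = 2: 101/11

101/11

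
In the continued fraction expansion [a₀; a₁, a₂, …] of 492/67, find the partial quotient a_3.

⌊492/67⌋ = 7, remainder 23
⌊67/23⌋ = 2, remainder 21
⌊23/21⌋ = 1, remainder 2
⌊21/2⌋ = 10, remainder 1

10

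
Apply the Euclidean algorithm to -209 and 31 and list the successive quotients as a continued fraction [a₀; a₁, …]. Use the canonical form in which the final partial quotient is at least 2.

⌊-209/31⌋ = -7, remainder 8
⌊31/8⌋ = 3, remainder 7
⌊8/7⌋ = 1, remainder 1
⌊7/1⌋ = 7, remainder 0

[-7; 3, 1, 7]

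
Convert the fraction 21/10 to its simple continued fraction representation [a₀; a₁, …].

[2; 10]

21 = 2·10 + 1, so a_0 = 2
10 = 10·1 + 0, so a_1 = 10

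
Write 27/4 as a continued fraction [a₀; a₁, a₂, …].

[6; 1, 3]

27 = 6·4 + 3, so a_0 = 6
4 = 1·3 + 1, so a_1 = 1
3 = 3·1 + 0, so a_2 = 3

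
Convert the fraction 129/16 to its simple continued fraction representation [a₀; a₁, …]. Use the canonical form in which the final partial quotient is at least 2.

[8; 16]

129 ÷ 16 → quotient 8, remainder 1
16 ÷ 1 → quotient 16, remainder 0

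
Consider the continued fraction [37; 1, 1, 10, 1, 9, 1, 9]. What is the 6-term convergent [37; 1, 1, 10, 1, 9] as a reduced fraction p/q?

8555/228

a_0 = 37: 37/1
a_1 = 1: 38/1
a_2 = 1: 75/2
a_3 = 10: 788/21
a_4 = 1: 863/23
a_5 = 9: 8555/228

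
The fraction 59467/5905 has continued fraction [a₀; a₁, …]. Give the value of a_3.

4

⌊59467/5905⌋ = 10, remainder 417
⌊5905/417⌋ = 14, remainder 67
⌊417/67⌋ = 6, remainder 15
⌊67/15⌋ = 4, remainder 7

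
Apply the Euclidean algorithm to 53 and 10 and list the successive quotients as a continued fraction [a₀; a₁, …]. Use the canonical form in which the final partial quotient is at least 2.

[5; 3, 3]

Repeatedly divide and take the remainder:
⌊53/10⌋ = 5, remainder 3
⌊10/3⌋ = 3, remainder 1
⌊3/1⌋ = 3, remainder 0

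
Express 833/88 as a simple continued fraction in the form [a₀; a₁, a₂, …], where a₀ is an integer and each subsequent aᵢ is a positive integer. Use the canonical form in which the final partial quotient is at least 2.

833 ÷ 88 → quotient 9, remainder 41
88 ÷ 41 → quotient 2, remainder 6
41 ÷ 6 → quotient 6, remainder 5
6 ÷ 5 → quotient 1, remainder 1
5 ÷ 1 → quotient 5, remainder 0

[9; 2, 6, 1, 5]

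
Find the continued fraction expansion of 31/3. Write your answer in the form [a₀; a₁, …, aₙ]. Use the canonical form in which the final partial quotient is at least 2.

[10; 3]

Repeatedly divide and take the remainder:
31 ÷ 3 → quotient 10, remainder 1
3 ÷ 1 → quotient 3, remainder 0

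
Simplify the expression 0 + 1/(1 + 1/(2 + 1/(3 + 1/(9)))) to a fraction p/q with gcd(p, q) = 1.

a_0 = 0: 0/1
a_1 = 1: 1/1
a_2 = 2: 2/3
a_3 = 3: 7/10
a_4 = 9: 65/93

65/93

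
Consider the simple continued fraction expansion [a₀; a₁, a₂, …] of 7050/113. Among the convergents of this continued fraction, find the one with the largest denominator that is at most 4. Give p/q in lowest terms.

187/3

a_0 = 62: 62/1  (≤ bound)
a_1 = 2: 125/2  (≤ bound)
a_2 = 1: 187/3  (≤ bound)
a_3 = 1: 312/5  (> 4, stop)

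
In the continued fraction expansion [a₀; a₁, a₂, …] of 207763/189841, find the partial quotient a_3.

207763 = 1·189841 + 17922, so a_0 = 1
189841 = 10·17922 + 10621, so a_1 = 10
17922 = 1·10621 + 7301, so a_2 = 1
10621 = 1·7301 + 3320, so a_3 = 1

1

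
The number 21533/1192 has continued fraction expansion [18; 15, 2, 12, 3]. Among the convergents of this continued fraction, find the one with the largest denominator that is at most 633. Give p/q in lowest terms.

6991/387

a_0 = 18: 18/1  (≤ bound)
a_1 = 15: 271/15  (≤ bound)
a_2 = 2: 560/31  (≤ bound)
a_3 = 12: 6991/387  (≤ bound)
a_4 = 3: 21533/1192  (> 633, stop)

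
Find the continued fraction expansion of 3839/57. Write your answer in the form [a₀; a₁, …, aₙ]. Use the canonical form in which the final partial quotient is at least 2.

[67; 2, 1, 5, 1, 2]

⌊3839/57⌋ = 67, remainder 20
⌊57/20⌋ = 2, remainder 17
⌊20/17⌋ = 1, remainder 3
⌊17/3⌋ = 5, remainder 2
⌊3/2⌋ = 1, remainder 1
⌊2/1⌋ = 2, remainder 0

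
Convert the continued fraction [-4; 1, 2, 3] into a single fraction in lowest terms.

Starting at the tail and folding back:
Start with 3.
2 + 1/(3/1) = 2 + 1/3 = 7/3
1 + 1/(7/3) = 1 + 3/7 = 10/7
-4 + 1/(10/7) = -4 + 7/10 = -33/10

-33/10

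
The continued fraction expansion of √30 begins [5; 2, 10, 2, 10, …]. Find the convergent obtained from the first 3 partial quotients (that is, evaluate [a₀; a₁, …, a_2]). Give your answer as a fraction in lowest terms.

Compute successive convergents:
a_0 = 5: 5/1
a_1 = 2: 11/2
a_2 = 10: 115/21

115/21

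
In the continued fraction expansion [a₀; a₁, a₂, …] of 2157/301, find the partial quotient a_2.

50

Apply division with remainder until the remainder is 0:
2157 = 7·301 + 50, so a_0 = 7
301 = 6·50 + 1, so a_1 = 6
50 = 50·1 + 0, so a_2 = 50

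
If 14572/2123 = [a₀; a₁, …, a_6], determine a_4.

⌊14572/2123⌋ = 6, remainder 1834
⌊2123/1834⌋ = 1, remainder 289
⌊1834/289⌋ = 6, remainder 100
⌊289/100⌋ = 2, remainder 89
⌊100/89⌋ = 1, remainder 11

1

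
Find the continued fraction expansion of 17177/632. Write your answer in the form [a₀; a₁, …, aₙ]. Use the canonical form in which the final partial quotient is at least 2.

[27; 5, 1, 1, 2, 5, 4]

Repeatedly divide and take the remainder:
17177 ÷ 632 → quotient 27, remainder 113
632 ÷ 113 → quotient 5, remainder 67
113 ÷ 67 → quotient 1, remainder 46
67 ÷ 46 → quotient 1, remainder 21
46 ÷ 21 → quotient 2, remainder 4
21 ÷ 4 → quotient 5, remainder 1
4 ÷ 1 → quotient 4, remainder 0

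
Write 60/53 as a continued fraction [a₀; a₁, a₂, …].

Run the Euclidean algorithm, recording each quotient:
60 = 1·53 + 7, so a_0 = 1
53 = 7·7 + 4, so a_1 = 7
7 = 1·4 + 3, so a_2 = 1
4 = 1·3 + 1, so a_3 = 1
3 = 3·1 + 0, so a_4 = 3

[1; 7, 1, 1, 3]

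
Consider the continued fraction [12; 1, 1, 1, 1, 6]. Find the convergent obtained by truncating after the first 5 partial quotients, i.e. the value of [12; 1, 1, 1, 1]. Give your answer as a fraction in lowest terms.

63/5

Use the convergent recurrence hₖ = aₖ·hₖ₋₁ + hₖ₋₂ (and likewise for the denominators kₖ):
a_0 = 12: 12/1
a_1 = 1: 13/1
a_2 = 1: 25/2
a_3 = 1: 38/3
a_4 = 1: 63/5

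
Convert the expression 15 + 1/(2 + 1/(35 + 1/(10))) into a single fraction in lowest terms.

11031/712

Collapse the nested fraction from the inside out:
Start with 10.
35 + 1/(10/1) = 35 + 1/10 = 351/10
2 + 1/(351/10) = 2 + 10/351 = 712/351
15 + 1/(712/351) = 15 + 351/712 = 11031/712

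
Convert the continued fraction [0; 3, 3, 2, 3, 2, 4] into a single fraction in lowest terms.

Starting at the tail and folding back:
Start with 4.
2 + 1/(4/1) = 2 + 1/4 = 9/4
3 + 1/(9/4) = 3 + 4/9 = 31/9
2 + 1/(31/9) = 2 + 9/31 = 71/31
3 + 1/(71/31) = 3 + 31/71 = 244/71
3 + 1/(244/71) = 3 + 71/244 = 803/244
0 + 1/(803/244) = 0 + 244/803 = 244/803

244/803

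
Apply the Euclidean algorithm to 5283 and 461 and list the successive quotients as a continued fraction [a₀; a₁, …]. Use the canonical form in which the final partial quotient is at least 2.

5283 = 11·461 + 212, so a_0 = 11
461 = 2·212 + 37, so a_1 = 2
212 = 5·37 + 27, so a_2 = 5
37 = 1·27 + 10, so a_3 = 1
27 = 2·10 + 7, so a_4 = 2
10 = 1·7 + 3, so a_5 = 1
7 = 2·3 + 1, so a_6 = 2
3 = 3·1 + 0, so a_7 = 3

[11; 2, 5, 1, 2, 1, 2, 3]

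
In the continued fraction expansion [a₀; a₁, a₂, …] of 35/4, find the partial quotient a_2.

35 = 8·4 + 3, so a_0 = 8
4 = 1·3 + 1, so a_1 = 1
3 = 3·1 + 0, so a_2 = 3

3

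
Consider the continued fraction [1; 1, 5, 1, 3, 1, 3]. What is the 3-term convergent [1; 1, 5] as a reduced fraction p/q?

Build up convergents one term at a time:
a_0 = 1: 1/1
a_1 = 1: 2/1
a_2 = 5: 11/6

11/6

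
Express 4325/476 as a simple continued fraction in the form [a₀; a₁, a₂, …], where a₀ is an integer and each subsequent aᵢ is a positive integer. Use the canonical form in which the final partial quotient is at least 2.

[9; 11, 1, 1, 1, 1, 3, 2]

Apply division with remainder until the remainder is 0:
4325 = 9·476 + 41, so a_0 = 9
476 = 11·41 + 25, so a_1 = 11
41 = 1·25 + 16, so a_2 = 1
25 = 1·16 + 9, so a_3 = 1
16 = 1·9 + 7, so a_4 = 1
9 = 1·7 + 2, so a_5 = 1
7 = 3·2 + 1, so a_6 = 3
2 = 2·1 + 0, so a_7 = 2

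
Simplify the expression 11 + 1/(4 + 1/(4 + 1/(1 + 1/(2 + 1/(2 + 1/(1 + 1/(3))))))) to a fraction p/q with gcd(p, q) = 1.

8237/733

Start with 3.
1 + 1/(3/1) = 1 + 1/3 = 4/3
2 + 1/(4/3) = 2 + 3/4 = 11/4
2 + 1/(11/4) = 2 + 4/11 = 26/11
1 + 1/(26/11) = 1 + 11/26 = 37/26
4 + 1/(37/26) = 4 + 26/37 = 174/37
4 + 1/(174/37) = 4 + 37/174 = 733/174
11 + 1/(733/174) = 11 + 174/733 = 8237/733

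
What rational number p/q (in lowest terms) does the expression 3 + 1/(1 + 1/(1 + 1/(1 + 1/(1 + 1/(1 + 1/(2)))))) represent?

76/21

Start with 2.
1 + 1/(2/1) = 1 + 1/2 = 3/2
1 + 1/(3/2) = 1 + 2/3 = 5/3
1 + 1/(5/3) = 1 + 3/5 = 8/5
1 + 1/(8/5) = 1 + 5/8 = 13/8
1 + 1/(13/8) = 1 + 8/13 = 21/13
3 + 1/(21/13) = 3 + 13/21 = 76/21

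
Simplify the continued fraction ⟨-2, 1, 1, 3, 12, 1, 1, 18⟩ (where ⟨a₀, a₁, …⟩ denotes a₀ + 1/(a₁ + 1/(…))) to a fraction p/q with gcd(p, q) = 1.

Start with 18.
1 + 1/(18/1) = 1 + 1/18 = 19/18
1 + 1/(19/18) = 1 + 18/19 = 37/19
12 + 1/(37/19) = 12 + 19/37 = 463/37
3 + 1/(463/37) = 3 + 37/463 = 1426/463
1 + 1/(1426/463) = 1 + 463/1426 = 1889/1426
1 + 1/(1889/1426) = 1 + 1426/1889 = 3315/1889
-2 + 1/(3315/1889) = -2 + 1889/3315 = -4741/3315

-4741/3315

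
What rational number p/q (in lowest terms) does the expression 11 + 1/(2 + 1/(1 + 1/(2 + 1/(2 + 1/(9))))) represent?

Start with 9.
2 + 1/(9/1) = 2 + 1/9 = 19/9
2 + 1/(19/9) = 2 + 9/19 = 47/19
1 + 1/(47/19) = 1 + 19/47 = 66/47
2 + 1/(66/47) = 2 + 47/66 = 179/66
11 + 1/(179/66) = 11 + 66/179 = 2035/179

2035/179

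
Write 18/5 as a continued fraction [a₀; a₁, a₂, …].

[3; 1, 1, 2]

18 = 3·5 + 3, so a_0 = 3
5 = 1·3 + 2, so a_1 = 1
3 = 1·2 + 1, so a_2 = 1
2 = 2·1 + 0, so a_3 = 2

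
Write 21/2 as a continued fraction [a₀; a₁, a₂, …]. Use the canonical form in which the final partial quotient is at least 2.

[10; 2]

Repeatedly divide and take the remainder:
⌊21/2⌋ = 10, remainder 1
⌊2/1⌋ = 2, remainder 0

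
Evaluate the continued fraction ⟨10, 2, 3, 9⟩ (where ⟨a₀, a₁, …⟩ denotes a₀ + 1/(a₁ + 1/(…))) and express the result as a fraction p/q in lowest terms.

Work from the innermost term outward:
Start with 9.
3 + 1/(9/1) = 3 + 1/9 = 28/9
2 + 1/(28/9) = 2 + 9/28 = 65/28
10 + 1/(65/28) = 10 + 28/65 = 678/65

678/65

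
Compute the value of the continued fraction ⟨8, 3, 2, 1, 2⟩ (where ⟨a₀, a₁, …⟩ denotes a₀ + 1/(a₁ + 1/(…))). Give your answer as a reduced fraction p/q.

Work from the innermost term outward:
Start with 2.
1 + 1/(2/1) = 1 + 1/2 = 3/2
2 + 1/(3/2) = 2 + 2/3 = 8/3
3 + 1/(8/3) = 3 + 3/8 = 27/8
8 + 1/(27/8) = 8 + 8/27 = 224/27

224/27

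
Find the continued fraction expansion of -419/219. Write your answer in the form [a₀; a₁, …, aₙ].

⌊-419/219⌋ = -2, remainder 19
⌊219/19⌋ = 11, remainder 10
⌊19/10⌋ = 1, remainder 9
⌊10/9⌋ = 1, remainder 1
⌊9/1⌋ = 9, remainder 0

[-2; 11, 1, 1, 9]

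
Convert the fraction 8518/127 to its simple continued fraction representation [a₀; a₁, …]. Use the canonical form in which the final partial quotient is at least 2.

8518 = 67·127 + 9, so a_0 = 67
127 = 14·9 + 1, so a_1 = 14
9 = 9·1 + 0, so a_2 = 9

[67; 14, 9]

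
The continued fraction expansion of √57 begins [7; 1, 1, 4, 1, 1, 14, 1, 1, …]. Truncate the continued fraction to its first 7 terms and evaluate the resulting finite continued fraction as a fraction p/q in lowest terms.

Starting at the tail and folding back:
Start with 14.
1 + 1/(14/1) = 1 + 1/14 = 15/14
1 + 1/(15/14) = 1 + 14/15 = 29/15
4 + 1/(29/15) = 4 + 15/29 = 131/29
1 + 1/(131/29) = 1 + 29/131 = 160/131
1 + 1/(160/131) = 1 + 131/160 = 291/160
7 + 1/(291/160) = 7 + 160/291 = 2197/291

2197/291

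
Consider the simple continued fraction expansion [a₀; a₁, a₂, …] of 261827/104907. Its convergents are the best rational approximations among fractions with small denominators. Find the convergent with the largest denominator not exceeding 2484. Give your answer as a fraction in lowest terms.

a_0 = 2: 2/1  (≤ bound)
a_1 = 2: 5/2  (≤ bound)
a_2 = 59: 297/119  (≤ bound)
a_3 = 25: 7430/2977  (> 2484, stop)

297/119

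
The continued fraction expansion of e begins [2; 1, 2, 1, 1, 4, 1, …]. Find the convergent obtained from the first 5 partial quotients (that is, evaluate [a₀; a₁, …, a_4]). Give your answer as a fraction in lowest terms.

19/7

Starting at the tail and folding back:
Start with 1.
1 + 1/(1/1) = 1 + 1/1 = 2/1
2 + 1/(2/1) = 2 + 1/2 = 5/2
1 + 1/(5/2) = 1 + 2/5 = 7/5
2 + 1/(7/5) = 2 + 5/7 = 19/7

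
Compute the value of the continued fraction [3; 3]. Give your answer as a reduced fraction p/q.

Start with 3.
3 + 1/(3/1) = 3 + 1/3 = 10/3

10/3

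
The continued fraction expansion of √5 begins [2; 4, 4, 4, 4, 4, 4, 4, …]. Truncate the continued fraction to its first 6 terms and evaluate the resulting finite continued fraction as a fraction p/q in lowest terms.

Start with 4.
4 + 1/(4/1) = 4 + 1/4 = 17/4
4 + 1/(17/4) = 4 + 4/17 = 72/17
4 + 1/(72/17) = 4 + 17/72 = 305/72
4 + 1/(305/72) = 4 + 72/305 = 1292/305
2 + 1/(1292/305) = 2 + 305/1292 = 2889/1292

2889/1292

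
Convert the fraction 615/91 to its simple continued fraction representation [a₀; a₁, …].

615 = 6·91 + 69, so a_0 = 6
91 = 1·69 + 22, so a_1 = 1
69 = 3·22 + 3, so a_2 = 3
22 = 7·3 + 1, so a_3 = 7
3 = 3·1 + 0, so a_4 = 3

[6; 1, 3, 7, 3]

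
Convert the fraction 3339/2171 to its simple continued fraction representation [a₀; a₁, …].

⌊3339/2171⌋ = 1, remainder 1168
⌊2171/1168⌋ = 1, remainder 1003
⌊1168/1003⌋ = 1, remainder 165
⌊1003/165⌋ = 6, remainder 13
⌊165/13⌋ = 12, remainder 9
⌊13/9⌋ = 1, remainder 4
⌊9/4⌋ = 2, remainder 1
⌊4/1⌋ = 4, remainder 0

[1; 1, 1, 6, 12, 1, 2, 4]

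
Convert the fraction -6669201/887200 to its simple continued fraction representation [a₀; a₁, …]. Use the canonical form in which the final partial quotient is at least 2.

-6669201 ÷ 887200 → quotient -8, remainder 428399
887200 ÷ 428399 → quotient 2, remainder 30402
428399 ÷ 30402 → quotient 14, remainder 2771
30402 ÷ 2771 → quotient 10, remainder 2692
2771 ÷ 2692 → quotient 1, remainder 79
2692 ÷ 79 → quotient 34, remainder 6
79 ÷ 6 → quotient 13, remainder 1
6 ÷ 1 → quotient 6, remainder 0

[-8; 2, 14, 10, 1, 34, 13, 6]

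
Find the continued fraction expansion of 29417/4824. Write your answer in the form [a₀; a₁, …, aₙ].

[6; 10, 5, 31, 3]

29417 ÷ 4824 → quotient 6, remainder 473
4824 ÷ 473 → quotient 10, remainder 94
473 ÷ 94 → quotient 5, remainder 3
94 ÷ 3 → quotient 31, remainder 1
3 ÷ 1 → quotient 3, remainder 0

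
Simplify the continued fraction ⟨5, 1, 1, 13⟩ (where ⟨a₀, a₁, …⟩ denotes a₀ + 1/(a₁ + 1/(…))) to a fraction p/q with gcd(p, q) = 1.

Work from the innermost term outward:
Start with 13.
1 + 1/(13/1) = 1 + 1/13 = 14/13
1 + 1/(14/13) = 1 + 13/14 = 27/14
5 + 1/(27/14) = 5 + 14/27 = 149/27

149/27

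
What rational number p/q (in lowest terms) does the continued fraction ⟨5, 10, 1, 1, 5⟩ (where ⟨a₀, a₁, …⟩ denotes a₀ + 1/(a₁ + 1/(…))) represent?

591/116

Start with 5.
1 + 1/(5/1) = 1 + 1/5 = 6/5
1 + 1/(6/5) = 1 + 5/6 = 11/6
10 + 1/(11/6) = 10 + 6/11 = 116/11
5 + 1/(116/11) = 5 + 11/116 = 591/116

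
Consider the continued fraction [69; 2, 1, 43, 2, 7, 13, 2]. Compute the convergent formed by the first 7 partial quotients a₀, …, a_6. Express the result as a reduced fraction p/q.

Collapse the nested fraction from the inside out:
Start with 13.
7 + 1/(13/1) = 7 + 1/13 = 92/13
2 + 1/(92/13) = 2 + 13/92 = 197/92
43 + 1/(197/92) = 43 + 92/197 = 8563/197
1 + 1/(8563/197) = 1 + 197/8563 = 8760/8563
2 + 1/(8760/8563) = 2 + 8563/8760 = 26083/8760
69 + 1/(26083/8760) = 69 + 8760/26083 = 1808487/26083

1808487/26083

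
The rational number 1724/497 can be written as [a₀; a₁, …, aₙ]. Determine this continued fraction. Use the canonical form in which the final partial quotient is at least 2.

[3; 2, 7, 1, 1, 15]

1724 ÷ 497 → quotient 3, remainder 233
497 ÷ 233 → quotient 2, remainder 31
233 ÷ 31 → quotient 7, remainder 16
31 ÷ 16 → quotient 1, remainder 15
16 ÷ 15 → quotient 1, remainder 1
15 ÷ 1 → quotient 15, remainder 0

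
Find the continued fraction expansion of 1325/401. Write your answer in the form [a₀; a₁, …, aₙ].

1325 ÷ 401 → quotient 3, remainder 122
401 ÷ 122 → quotient 3, remainder 35
122 ÷ 35 → quotient 3, remainder 17
35 ÷ 17 → quotient 2, remainder 1
17 ÷ 1 → quotient 17, remainder 0

[3; 3, 3, 2, 17]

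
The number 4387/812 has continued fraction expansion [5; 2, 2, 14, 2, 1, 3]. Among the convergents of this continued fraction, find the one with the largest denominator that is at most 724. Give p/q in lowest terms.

a_0 = 5: 5/1  (≤ bound)
a_1 = 2: 11/2  (≤ bound)
a_2 = 2: 27/5  (≤ bound)
a_3 = 14: 389/72  (≤ bound)
a_4 = 2: 805/149  (≤ bound)
a_5 = 1: 1194/221  (≤ bound)
a_6 = 3: 4387/812  (> 724, stop)

1194/221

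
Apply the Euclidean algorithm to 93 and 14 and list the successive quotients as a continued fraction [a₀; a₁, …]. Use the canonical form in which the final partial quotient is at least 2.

⌊93/14⌋ = 6, remainder 9
⌊14/9⌋ = 1, remainder 5
⌊9/5⌋ = 1, remainder 4
⌊5/4⌋ = 1, remainder 1
⌊4/1⌋ = 4, remainder 0

[6; 1, 1, 1, 4]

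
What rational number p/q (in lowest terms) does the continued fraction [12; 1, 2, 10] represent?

Start with 10.
2 + 1/(10/1) = 2 + 1/10 = 21/10
1 + 1/(21/10) = 1 + 10/21 = 31/21
12 + 1/(31/21) = 12 + 21/31 = 393/31

393/31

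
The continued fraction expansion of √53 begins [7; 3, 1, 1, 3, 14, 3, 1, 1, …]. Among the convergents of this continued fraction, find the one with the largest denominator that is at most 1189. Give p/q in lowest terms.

List convergents until the denominator exceeds the bound:
a_0 = 7: 7/1  (≤ bound)
a_1 = 3: 22/3  (≤ bound)
a_2 = 1: 29/4  (≤ bound)
a_3 = 1: 51/7  (≤ bound)
a_4 = 3: 182/25  (≤ bound)
a_5 = 14: 2599/357  (≤ bound)
a_6 = 3: 7979/1096  (≤ bound)
a_7 = 1: 10578/1453  (> 1189, stop)

7979/1096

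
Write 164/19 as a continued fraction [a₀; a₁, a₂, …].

Run the Euclidean algorithm, recording each quotient:
⌊164/19⌋ = 8, remainder 12
⌊19/12⌋ = 1, remainder 7
⌊12/7⌋ = 1, remainder 5
⌊7/5⌋ = 1, remainder 2
⌊5/2⌋ = 2, remainder 1
⌊2/1⌋ = 2, remainder 0

[8; 1, 1, 1, 2, 2]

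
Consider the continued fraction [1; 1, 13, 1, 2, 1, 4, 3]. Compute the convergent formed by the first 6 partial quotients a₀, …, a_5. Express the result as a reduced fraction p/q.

114/59

Use the convergent recurrence hₖ = aₖ·hₖ₋₁ + hₖ₋₂ (and likewise for the denominators kₖ):
a_0 = 1: 1/1
a_1 = 1: 2/1
a_2 = 13: 27/14
a_3 = 1: 29/15
a_4 = 2: 85/44
a_5 = 1: 114/59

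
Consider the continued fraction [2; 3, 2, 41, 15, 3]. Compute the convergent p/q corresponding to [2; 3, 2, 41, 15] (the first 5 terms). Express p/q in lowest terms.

9961/4357

Start with 15.
41 + 1/(15/1) = 41 + 1/15 = 616/15
2 + 1/(616/15) = 2 + 15/616 = 1247/616
3 + 1/(1247/616) = 3 + 616/1247 = 4357/1247
2 + 1/(4357/1247) = 2 + 1247/4357 = 9961/4357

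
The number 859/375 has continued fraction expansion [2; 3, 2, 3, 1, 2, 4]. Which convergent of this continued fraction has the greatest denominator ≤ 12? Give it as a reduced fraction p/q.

16/7

List convergents until the denominator exceeds the bound:
a_0 = 2: 2/1  (≤ bound)
a_1 = 3: 7/3  (≤ bound)
a_2 = 2: 16/7  (≤ bound)
a_3 = 3: 55/24  (> 12, stop)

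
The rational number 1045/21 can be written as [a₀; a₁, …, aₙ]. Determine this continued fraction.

[49; 1, 3, 5]

1045 = 49·21 + 16, so a_0 = 49
21 = 1·16 + 5, so a_1 = 1
16 = 3·5 + 1, so a_2 = 3
5 = 5·1 + 0, so a_3 = 5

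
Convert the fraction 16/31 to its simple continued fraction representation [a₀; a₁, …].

[0; 1, 1, 15]

16 ÷ 31 → quotient 0, remainder 16
31 ÷ 16 → quotient 1, remainder 15
16 ÷ 15 → quotient 1, remainder 1
15 ÷ 1 → quotient 15, remainder 0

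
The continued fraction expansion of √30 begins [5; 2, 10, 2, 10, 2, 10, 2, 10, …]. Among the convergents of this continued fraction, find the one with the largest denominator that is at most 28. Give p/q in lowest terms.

115/21

List convergents until the denominator exceeds the bound:
a_0 = 5: 5/1  (≤ bound)
a_1 = 2: 11/2  (≤ bound)
a_2 = 10: 115/21  (≤ bound)
a_3 = 2: 241/44  (> 28, stop)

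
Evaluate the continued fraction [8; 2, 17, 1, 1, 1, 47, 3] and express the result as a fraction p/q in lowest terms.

Collapse the nested fraction from the inside out:
Start with 3.
47 + 1/(3/1) = 47 + 1/3 = 142/3
1 + 1/(142/3) = 1 + 3/142 = 145/142
1 + 1/(145/142) = 1 + 142/145 = 287/145
1 + 1/(287/145) = 1 + 145/287 = 432/287
17 + 1/(432/287) = 17 + 287/432 = 7631/432
2 + 1/(7631/432) = 2 + 432/7631 = 15694/7631
8 + 1/(15694/7631) = 8 + 7631/15694 = 133183/15694

133183/15694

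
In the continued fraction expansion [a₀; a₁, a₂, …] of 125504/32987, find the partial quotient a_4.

2

125504 ÷ 32987 → quotient 3, remainder 26543
32987 ÷ 26543 → quotient 1, remainder 6444
26543 ÷ 6444 → quotient 4, remainder 767
6444 ÷ 767 → quotient 8, remainder 308
767 ÷ 308 → quotient 2, remainder 151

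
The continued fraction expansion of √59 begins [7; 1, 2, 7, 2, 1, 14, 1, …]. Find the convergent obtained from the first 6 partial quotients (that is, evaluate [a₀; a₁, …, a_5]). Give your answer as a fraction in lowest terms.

a_0 = 7: 7/1
a_1 = 1: 8/1
a_2 = 2: 23/3
a_3 = 7: 169/22
a_4 = 2: 361/47
a_5 = 1: 530/69

530/69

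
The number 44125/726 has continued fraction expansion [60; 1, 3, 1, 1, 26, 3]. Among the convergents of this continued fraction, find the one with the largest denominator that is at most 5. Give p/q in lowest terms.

304/5

a_0 = 60: 60/1  (≤ bound)
a_1 = 1: 61/1  (≤ bound)
a_2 = 3: 243/4  (≤ bound)
a_3 = 1: 304/5  (≤ bound)
a_4 = 1: 547/9  (> 5, stop)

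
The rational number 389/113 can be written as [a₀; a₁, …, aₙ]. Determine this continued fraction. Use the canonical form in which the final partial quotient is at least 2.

[3; 2, 3, 1, 5, 2]

389 ÷ 113 → quotient 3, remainder 50
113 ÷ 50 → quotient 2, remainder 13
50 ÷ 13 → quotient 3, remainder 11
13 ÷ 11 → quotient 1, remainder 2
11 ÷ 2 → quotient 5, remainder 1
2 ÷ 1 → quotient 2, remainder 0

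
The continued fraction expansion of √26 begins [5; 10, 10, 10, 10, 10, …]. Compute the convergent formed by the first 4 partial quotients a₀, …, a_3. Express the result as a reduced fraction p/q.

Start with 10.
10 + 1/(10/1) = 10 + 1/10 = 101/10
10 + 1/(101/10) = 10 + 10/101 = 1020/101
5 + 1/(1020/101) = 5 + 101/1020 = 5201/1020

5201/1020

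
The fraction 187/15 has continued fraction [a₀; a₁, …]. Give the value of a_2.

7

⌊187/15⌋ = 12, remainder 7
⌊15/7⌋ = 2, remainder 1
⌊7/1⌋ = 7, remainder 0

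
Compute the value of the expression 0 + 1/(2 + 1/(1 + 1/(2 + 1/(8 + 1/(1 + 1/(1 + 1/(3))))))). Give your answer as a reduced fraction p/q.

187/501

Starting at the tail and folding back:
Start with 3.
1 + 1/(3/1) = 1 + 1/3 = 4/3
1 + 1/(4/3) = 1 + 3/4 = 7/4
8 + 1/(7/4) = 8 + 4/7 = 60/7
2 + 1/(60/7) = 2 + 7/60 = 127/60
1 + 1/(127/60) = 1 + 60/127 = 187/127
2 + 1/(187/127) = 2 + 127/187 = 501/187
0 + 1/(501/187) = 0 + 187/501 = 187/501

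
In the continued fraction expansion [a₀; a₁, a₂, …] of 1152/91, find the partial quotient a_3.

Run the Euclidean algorithm, recording each quotient:
1152 ÷ 91 → quotient 12, remainder 60
91 ÷ 60 → quotient 1, remainder 31
60 ÷ 31 → quotient 1, remainder 29
31 ÷ 29 → quotient 1, remainder 2

1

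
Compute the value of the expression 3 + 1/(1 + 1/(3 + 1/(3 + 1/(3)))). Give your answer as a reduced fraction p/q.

162/43

Start with 3.
3 + 1/(3/1) = 3 + 1/3 = 10/3
3 + 1/(10/3) = 3 + 3/10 = 33/10
1 + 1/(33/10) = 1 + 10/33 = 43/33
3 + 1/(43/33) = 3 + 33/43 = 162/43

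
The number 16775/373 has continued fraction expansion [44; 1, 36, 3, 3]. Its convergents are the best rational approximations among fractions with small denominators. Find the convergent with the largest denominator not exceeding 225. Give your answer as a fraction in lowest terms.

a_0 = 44: 44/1  (≤ bound)
a_1 = 1: 45/1  (≤ bound)
a_2 = 36: 1664/37  (≤ bound)
a_3 = 3: 5037/112  (≤ bound)
a_4 = 3: 16775/373  (> 225, stop)

5037/112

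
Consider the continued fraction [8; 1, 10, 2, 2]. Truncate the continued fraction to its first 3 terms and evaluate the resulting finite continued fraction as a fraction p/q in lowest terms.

Start with 10.
1 + 1/(10/1) = 1 + 1/10 = 11/10
8 + 1/(11/10) = 8 + 10/11 = 98/11

98/11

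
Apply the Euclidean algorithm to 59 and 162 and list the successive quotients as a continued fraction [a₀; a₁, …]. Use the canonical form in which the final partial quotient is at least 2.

[0; 2, 1, 2, 1, 14]

59 = 0·162 + 59, so a_0 = 0
162 = 2·59 + 44, so a_1 = 2
59 = 1·44 + 15, so a_2 = 1
44 = 2·15 + 14, so a_3 = 2
15 = 1·14 + 1, so a_4 = 1
14 = 14·1 + 0, so a_5 = 14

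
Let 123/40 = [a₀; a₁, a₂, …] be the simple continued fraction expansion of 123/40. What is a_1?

13

123 = 3·40 + 3, so a_0 = 3
40 = 13·3 + 1, so a_1 = 13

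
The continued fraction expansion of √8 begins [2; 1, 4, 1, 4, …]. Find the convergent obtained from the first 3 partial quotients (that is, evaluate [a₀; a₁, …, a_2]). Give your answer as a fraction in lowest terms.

14/5

a_0 = 2: 2/1
a_1 = 1: 3/1
a_2 = 4: 14/5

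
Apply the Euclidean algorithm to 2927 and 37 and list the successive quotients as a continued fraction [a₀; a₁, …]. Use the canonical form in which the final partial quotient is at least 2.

[79; 9, 4]

⌊2927/37⌋ = 79, remainder 4
⌊37/4⌋ = 9, remainder 1
⌊4/1⌋ = 4, remainder 0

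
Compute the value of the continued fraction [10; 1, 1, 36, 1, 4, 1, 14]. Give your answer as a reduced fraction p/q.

Build up convergents one term at a time:
a_0 = 10: 10/1
a_1 = 1: 11/1
a_2 = 1: 21/2
a_3 = 36: 767/73
a_4 = 1: 788/75
a_5 = 4: 3919/373
a_6 = 1: 4707/448
a_7 = 14: 69817/6645

69817/6645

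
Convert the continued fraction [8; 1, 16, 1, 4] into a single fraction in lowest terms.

796/89

Use the convergent recurrence hₖ = aₖ·hₖ₋₁ + hₖ₋₂ (and likewise for the denominators kₖ):
a_0 = 8: 8/1
a_1 = 1: 9/1
a_2 = 16: 152/17
a_3 = 1: 161/18
a_4 = 4: 796/89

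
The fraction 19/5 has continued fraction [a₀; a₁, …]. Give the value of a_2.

19 = 3·5 + 4, so a_0 = 3
5 = 1·4 + 1, so a_1 = 1
4 = 4·1 + 0, so a_2 = 4

4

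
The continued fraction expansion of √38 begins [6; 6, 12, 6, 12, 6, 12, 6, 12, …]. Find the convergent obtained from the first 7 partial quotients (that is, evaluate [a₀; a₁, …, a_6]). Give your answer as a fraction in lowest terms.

Build up convergents one term at a time:
a_0 = 6: 6/1
a_1 = 6: 37/6
a_2 = 12: 450/73
a_3 = 6: 2737/444
a_4 = 12: 33294/5401
a_5 = 6: 202501/32850
a_6 = 12: 2463306/399601

2463306/399601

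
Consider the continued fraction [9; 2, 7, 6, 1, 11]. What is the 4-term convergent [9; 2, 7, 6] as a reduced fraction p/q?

a_0 = 9: 9/1
a_1 = 2: 19/2
a_2 = 7: 142/15
a_3 = 6: 871/92

871/92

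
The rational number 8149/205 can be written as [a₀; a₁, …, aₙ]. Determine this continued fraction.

[39; 1, 3, 51]

8149 ÷ 205 → quotient 39, remainder 154
205 ÷ 154 → quotient 1, remainder 51
154 ÷ 51 → quotient 3, remainder 1
51 ÷ 1 → quotient 51, remainder 0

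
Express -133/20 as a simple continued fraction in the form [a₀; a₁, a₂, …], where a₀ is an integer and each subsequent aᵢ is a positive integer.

[-7; 2, 1, 6]

⌊-133/20⌋ = -7, remainder 7
⌊20/7⌋ = 2, remainder 6
⌊7/6⌋ = 1, remainder 1
⌊6/1⌋ = 6, remainder 0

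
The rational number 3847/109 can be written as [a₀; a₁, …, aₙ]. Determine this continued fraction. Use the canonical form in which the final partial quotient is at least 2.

3847 = 35·109 + 32, so a_0 = 35
109 = 3·32 + 13, so a_1 = 3
32 = 2·13 + 6, so a_2 = 2
13 = 2·6 + 1, so a_3 = 2
6 = 6·1 + 0, so a_4 = 6

[35; 3, 2, 2, 6]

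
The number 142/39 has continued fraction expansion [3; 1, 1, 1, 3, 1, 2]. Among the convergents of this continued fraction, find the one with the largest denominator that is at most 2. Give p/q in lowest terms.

7/2

List convergents until the denominator exceeds the bound:
a_0 = 3: 3/1  (≤ bound)
a_1 = 1: 4/1  (≤ bound)
a_2 = 1: 7/2  (≤ bound)
a_3 = 1: 11/3  (> 2, stop)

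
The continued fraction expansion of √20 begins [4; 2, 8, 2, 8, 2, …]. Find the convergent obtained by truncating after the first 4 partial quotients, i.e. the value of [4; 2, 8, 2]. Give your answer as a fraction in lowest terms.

Build up convergents one term at a time:
a_0 = 4: 4/1
a_1 = 2: 9/2
a_2 = 8: 76/17
a_3 = 2: 161/36

161/36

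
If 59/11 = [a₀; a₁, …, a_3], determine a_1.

2

Repeatedly divide and take the remainder:
59 = 5·11 + 4, so a_0 = 5
11 = 2·4 + 3, so a_1 = 2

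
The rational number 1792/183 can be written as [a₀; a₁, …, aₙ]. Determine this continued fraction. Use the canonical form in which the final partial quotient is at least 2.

[9; 1, 3, 1, 4, 2, 3]

⌊1792/183⌋ = 9, remainder 145
⌊183/145⌋ = 1, remainder 38
⌊145/38⌋ = 3, remainder 31
⌊38/31⌋ = 1, remainder 7
⌊31/7⌋ = 4, remainder 3
⌊7/3⌋ = 2, remainder 1
⌊3/1⌋ = 3, remainder 0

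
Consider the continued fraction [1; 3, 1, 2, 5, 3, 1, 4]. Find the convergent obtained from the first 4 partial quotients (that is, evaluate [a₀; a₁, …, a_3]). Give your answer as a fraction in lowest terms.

a_0 = 1: 1/1
a_1 = 3: 4/3
a_2 = 1: 5/4
a_3 = 2: 14/11

14/11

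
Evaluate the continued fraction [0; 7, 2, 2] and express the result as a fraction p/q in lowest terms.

5/37

a_0 = 0: 0/1
a_1 = 7: 1/7
a_2 = 2: 2/15
a_3 = 2: 5/37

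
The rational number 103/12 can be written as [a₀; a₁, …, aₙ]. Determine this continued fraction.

[8; 1, 1, 2, 2]

Apply division with remainder until the remainder is 0:
103 = 8·12 + 7, so a_0 = 8
12 = 1·7 + 5, so a_1 = 1
7 = 1·5 + 2, so a_2 = 1
5 = 2·2 + 1, so a_3 = 2
2 = 2·1 + 0, so a_4 = 2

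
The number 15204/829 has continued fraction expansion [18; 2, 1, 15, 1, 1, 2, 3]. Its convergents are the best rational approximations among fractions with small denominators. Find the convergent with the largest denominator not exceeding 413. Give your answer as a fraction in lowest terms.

4475/244

a_0 = 18: 18/1  (≤ bound)
a_1 = 2: 37/2  (≤ bound)
a_2 = 1: 55/3  (≤ bound)
a_3 = 15: 862/47  (≤ bound)
a_4 = 1: 917/50  (≤ bound)
a_5 = 1: 1779/97  (≤ bound)
a_6 = 2: 4475/244  (≤ bound)
a_7 = 3: 15204/829  (> 413, stop)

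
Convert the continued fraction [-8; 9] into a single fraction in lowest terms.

-71/9

Start with 9.
-8 + 1/(9/1) = -8 + 1/9 = -71/9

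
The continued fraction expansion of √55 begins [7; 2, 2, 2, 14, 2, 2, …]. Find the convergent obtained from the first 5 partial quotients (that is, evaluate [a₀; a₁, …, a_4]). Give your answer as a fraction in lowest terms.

Starting at the tail and folding back:
Start with 14.
2 + 1/(14/1) = 2 + 1/14 = 29/14
2 + 1/(29/14) = 2 + 14/29 = 72/29
2 + 1/(72/29) = 2 + 29/72 = 173/72
7 + 1/(173/72) = 7 + 72/173 = 1283/173

1283/173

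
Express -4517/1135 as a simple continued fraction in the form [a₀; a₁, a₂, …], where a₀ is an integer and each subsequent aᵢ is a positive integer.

Apply division with remainder until the remainder is 0:
-4517 = -4·1135 + 23, so a_0 = -4
1135 = 49·23 + 8, so a_1 = 49
23 = 2·8 + 7, so a_2 = 2
8 = 1·7 + 1, so a_3 = 1
7 = 7·1 + 0, so a_4 = 7

[-4; 49, 2, 1, 7]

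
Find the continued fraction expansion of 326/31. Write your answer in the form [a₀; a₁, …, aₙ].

[10; 1, 1, 15]

Run the Euclidean algorithm, recording each quotient:
326 ÷ 31 → quotient 10, remainder 16
31 ÷ 16 → quotient 1, remainder 15
16 ÷ 15 → quotient 1, remainder 1
15 ÷ 1 → quotient 15, remainder 0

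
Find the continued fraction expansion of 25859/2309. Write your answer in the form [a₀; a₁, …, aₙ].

25859 = 11·2309 + 460, so a_0 = 11
2309 = 5·460 + 9, so a_1 = 5
460 = 51·9 + 1, so a_2 = 51
9 = 9·1 + 0, so a_3 = 9

[11; 5, 51, 9]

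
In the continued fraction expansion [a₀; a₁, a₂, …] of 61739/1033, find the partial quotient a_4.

2

⌊61739/1033⌋ = 59, remainder 792
⌊1033/792⌋ = 1, remainder 241
⌊792/241⌋ = 3, remainder 69
⌊241/69⌋ = 3, remainder 34
⌊69/34⌋ = 2, remainder 1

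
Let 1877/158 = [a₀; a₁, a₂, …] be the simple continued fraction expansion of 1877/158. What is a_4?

6

Apply division with remainder until the remainder is 0:
⌊1877/158⌋ = 11, remainder 139
⌊158/139⌋ = 1, remainder 19
⌊139/19⌋ = 7, remainder 6
⌊19/6⌋ = 3, remainder 1
⌊6/1⌋ = 6, remainder 0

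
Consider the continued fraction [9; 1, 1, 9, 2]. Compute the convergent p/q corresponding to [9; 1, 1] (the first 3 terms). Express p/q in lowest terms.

Start with 1.
1 + 1/(1/1) = 1 + 1/1 = 2/1
9 + 1/(2/1) = 9 + 1/2 = 19/2

19/2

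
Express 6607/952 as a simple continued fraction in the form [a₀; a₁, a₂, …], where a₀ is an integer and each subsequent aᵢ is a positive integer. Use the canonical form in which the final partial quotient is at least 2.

[6; 1, 15, 1, 2, 2, 1, 5]

⌊6607/952⌋ = 6, remainder 895
⌊952/895⌋ = 1, remainder 57
⌊895/57⌋ = 15, remainder 40
⌊57/40⌋ = 1, remainder 17
⌊40/17⌋ = 2, remainder 6
⌊17/6⌋ = 2, remainder 5
⌊6/5⌋ = 1, remainder 1
⌊5/1⌋ = 5, remainder 0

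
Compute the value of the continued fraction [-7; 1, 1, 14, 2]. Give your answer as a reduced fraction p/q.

-389/60

Start with 2.
14 + 1/(2/1) = 14 + 1/2 = 29/2
1 + 1/(29/2) = 1 + 2/29 = 31/29
1 + 1/(31/29) = 1 + 29/31 = 60/31
-7 + 1/(60/31) = -7 + 31/60 = -389/60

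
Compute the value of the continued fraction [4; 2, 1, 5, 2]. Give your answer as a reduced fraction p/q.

161/37

Compute successive convergents:
a_0 = 4: 4/1
a_1 = 2: 9/2
a_2 = 1: 13/3
a_3 = 5: 74/17
a_4 = 2: 161/37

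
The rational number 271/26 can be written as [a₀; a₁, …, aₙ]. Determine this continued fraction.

[10; 2, 2, 1, 3]

Repeatedly divide and take the remainder:
271 ÷ 26 → quotient 10, remainder 11
26 ÷ 11 → quotient 2, remainder 4
11 ÷ 4 → quotient 2, remainder 3
4 ÷ 3 → quotient 1, remainder 1
3 ÷ 1 → quotient 3, remainder 0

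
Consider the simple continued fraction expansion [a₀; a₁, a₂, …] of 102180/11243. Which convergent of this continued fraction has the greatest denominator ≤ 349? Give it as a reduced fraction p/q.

2881/317

a_0 = 9: 9/1  (≤ bound)
a_1 = 11: 100/11  (≤ bound)
a_2 = 3: 309/34  (≤ bound)
a_3 = 9: 2881/317  (≤ bound)
a_4 = 1: 3190/351  (> 349, stop)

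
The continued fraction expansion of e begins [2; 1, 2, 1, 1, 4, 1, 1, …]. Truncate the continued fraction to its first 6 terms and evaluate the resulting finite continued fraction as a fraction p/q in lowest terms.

87/32

a_0 = 2: 2/1
a_1 = 1: 3/1
a_2 = 2: 8/3
a_3 = 1: 11/4
a_4 = 1: 19/7
a_5 = 4: 87/32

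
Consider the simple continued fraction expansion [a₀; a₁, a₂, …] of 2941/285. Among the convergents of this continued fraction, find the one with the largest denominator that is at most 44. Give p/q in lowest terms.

List convergents until the denominator exceeds the bound:
a_0 = 10: 10/1  (≤ bound)
a_1 = 3: 31/3  (≤ bound)
a_2 = 7: 227/22  (≤ bound)
a_3 = 1: 258/25  (≤ bound)
a_4 = 1: 485/47  (> 44, stop)

258/25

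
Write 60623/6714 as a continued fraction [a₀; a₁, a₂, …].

[9; 34, 12, 3, 5]

⌊60623/6714⌋ = 9, remainder 197
⌊6714/197⌋ = 34, remainder 16
⌊197/16⌋ = 12, remainder 5
⌊16/5⌋ = 3, remainder 1
⌊5/1⌋ = 5, remainder 0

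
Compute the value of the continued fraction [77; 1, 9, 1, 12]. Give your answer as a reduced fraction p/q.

11063/142

Build up convergents one term at a time:
a_0 = 77: 77/1
a_1 = 1: 78/1
a_2 = 9: 779/10
a_3 = 1: 857/11
a_4 = 12: 11063/142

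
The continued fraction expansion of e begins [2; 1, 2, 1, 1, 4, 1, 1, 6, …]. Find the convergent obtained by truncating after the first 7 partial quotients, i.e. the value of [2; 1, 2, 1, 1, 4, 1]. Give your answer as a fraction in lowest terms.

a_0 = 2: 2/1
a_1 = 1: 3/1
a_2 = 2: 8/3
a_3 = 1: 11/4
a_4 = 1: 19/7
a_5 = 4: 87/32
a_6 = 1: 106/39

106/39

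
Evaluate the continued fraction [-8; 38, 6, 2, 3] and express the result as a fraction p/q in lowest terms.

-13691/1717

a_0 = -8: -8/1
a_1 = 38: -303/38
a_2 = 6: -1826/229
a_3 = 2: -3955/496
a_4 = 3: -13691/1717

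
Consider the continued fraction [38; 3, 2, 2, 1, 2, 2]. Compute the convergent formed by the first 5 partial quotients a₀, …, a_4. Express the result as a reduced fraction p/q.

Work from the innermost term outward:
Start with 1.
2 + 1/(1/1) = 2 + 1/1 = 3/1
2 + 1/(3/1) = 2 + 1/3 = 7/3
3 + 1/(7/3) = 3 + 3/7 = 24/7
38 + 1/(24/7) = 38 + 7/24 = 919/24

919/24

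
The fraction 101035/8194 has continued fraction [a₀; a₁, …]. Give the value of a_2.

Apply division with remainder until the remainder is 0:
⌊101035/8194⌋ = 12, remainder 2707
⌊8194/2707⌋ = 3, remainder 73
⌊2707/73⌋ = 37, remainder 6

37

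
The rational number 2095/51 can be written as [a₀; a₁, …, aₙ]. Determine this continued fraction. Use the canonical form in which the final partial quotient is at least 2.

[41; 12, 1, 3]

2095 ÷ 51 → quotient 41, remainder 4
51 ÷ 4 → quotient 12, remainder 3
4 ÷ 3 → quotient 1, remainder 1
3 ÷ 1 → quotient 3, remainder 0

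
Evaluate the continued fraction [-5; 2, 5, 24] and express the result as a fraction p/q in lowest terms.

-1209/266

Use the convergent recurrence hₖ = aₖ·hₖ₋₁ + hₖ₋₂ (and likewise for the denominators kₖ):
a_0 = -5: -5/1
a_1 = 2: -9/2
a_2 = 5: -50/11
a_3 = 24: -1209/266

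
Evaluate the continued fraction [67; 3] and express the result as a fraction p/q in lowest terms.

202/3

Use the convergent recurrence hₖ = aₖ·hₖ₋₁ + hₖ₋₂ (and likewise for the denominators kₖ):
a_0 = 67: 67/1
a_1 = 3: 202/3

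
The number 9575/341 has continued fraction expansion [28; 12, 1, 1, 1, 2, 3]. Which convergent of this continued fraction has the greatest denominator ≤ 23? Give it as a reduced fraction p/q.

List convergents until the denominator exceeds the bound:
a_0 = 28: 28/1  (≤ bound)
a_1 = 12: 337/12  (≤ bound)
a_2 = 1: 365/13  (≤ bound)
a_3 = 1: 702/25  (> 23, stop)

365/13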